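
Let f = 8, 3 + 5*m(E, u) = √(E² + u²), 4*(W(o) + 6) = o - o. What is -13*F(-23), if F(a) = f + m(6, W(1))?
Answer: -481/5 - 78*√2/5 ≈ -118.26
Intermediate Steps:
W(o) = -6 (W(o) = -6 + (o - o)/4 = -6 + (¼)*0 = -6 + 0 = -6)
m(E, u) = -⅗ + √(E² + u²)/5
F(a) = 37/5 + 6*√2/5 (F(a) = 8 + (-⅗ + √(6² + (-6)²)/5) = 8 + (-⅗ + √(36 + 36)/5) = 8 + (-⅗ + √72/5) = 8 + (-⅗ + (6*√2)/5) = 8 + (-⅗ + 6*√2/5) = 37/5 + 6*√2/5)
-13*F(-23) = -13*(37/5 + 6*√2/5) = -481/5 - 78*√2/5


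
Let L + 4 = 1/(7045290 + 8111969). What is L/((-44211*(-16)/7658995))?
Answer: -464357475919825/10721881242384 ≈ -43.309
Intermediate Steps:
L = -60629035/15157259 (L = -4 + 1/(7045290 + 8111969) = -4 + 1/15157259 = -60629035/15157259 ≈ -4.0000)
L/((-44211*(-16)/7658995)) = -60629035/(15157259*(-44211*(-16)/7658995)) = -60629035/(15157259*(707376*(1/7658995))) = -60629035/(15157259*707376/7658995) = -60629035/15157259*7658995/707376 = -464357475919825/10721881242384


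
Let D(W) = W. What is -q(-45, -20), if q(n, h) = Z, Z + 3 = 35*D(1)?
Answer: -32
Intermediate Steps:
Z = 32 (Z = -3 + 35*1 = -3 + 35 = 32)
q(n, h) = 32
-q(-45, -20) = -1*32 = -32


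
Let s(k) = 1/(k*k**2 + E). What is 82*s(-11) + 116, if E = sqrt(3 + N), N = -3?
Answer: 154314/1331 ≈ 115.94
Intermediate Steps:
E = 0 (E = sqrt(3 - 3) = sqrt(0) = 0)
s(k) = k**(-3) (s(k) = 1/(k*k**2 + 0) = 1/(k**3 + 0) = 1/(k**3) = k**(-3))
82*s(-11) + 116 = 82/(-11)**3 + 116 = 82*(-1/1331) + 116 = -82/1331 + 116 = 154314/1331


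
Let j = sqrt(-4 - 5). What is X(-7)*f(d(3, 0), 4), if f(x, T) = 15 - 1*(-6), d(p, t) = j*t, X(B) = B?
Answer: -147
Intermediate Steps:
j = 3*I (j = sqrt(-9) = 3*I ≈ 3.0*I)
d(p, t) = 3*I*t (d(p, t) = (3*I)*t = 3*I*t)
f(x, T) = 21 (f(x, T) = 15 + 6 = 21)
X(-7)*f(d(3, 0), 4) = -7*21 = -147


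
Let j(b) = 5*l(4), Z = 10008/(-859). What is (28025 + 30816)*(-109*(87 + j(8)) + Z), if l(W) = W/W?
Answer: -507448314460/859 ≈ -5.9074e+8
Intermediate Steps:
l(W) = 1
Z = -10008/859 (Z = 10008*(-1/859) = -10008/859 ≈ -11.651)
j(b) = 5 (j(b) = 5*1 = 5)
(28025 + 30816)*(-109*(87 + j(8)) + Z) = (28025 + 30816)*(-109*(87 + 5) - 10008/859) = 58841*(-109*92 - 10008/859) = 58841*(-10028 - 10008/859) = 58841*(-8624060/859) = -507448314460/859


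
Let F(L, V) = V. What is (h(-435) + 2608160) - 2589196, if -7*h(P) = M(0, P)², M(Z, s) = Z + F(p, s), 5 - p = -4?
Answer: -56477/7 ≈ -8068.1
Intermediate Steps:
p = 9 (p = 5 - 1*(-4) = 5 + 4 = 9)
M(Z, s) = Z + s
h(P) = -P²/7 (h(P) = -(0 + P)²/7 = -P²/7)
(h(-435) + 2608160) - 2589196 = (-⅐*(-435)² + 2608160) - 2589196 = (-⅐*189225 + 2608160) - 2589196 = (-189225/7 + 2608160) - 2589196 = 18067895/7 - 2589196 = -56477/7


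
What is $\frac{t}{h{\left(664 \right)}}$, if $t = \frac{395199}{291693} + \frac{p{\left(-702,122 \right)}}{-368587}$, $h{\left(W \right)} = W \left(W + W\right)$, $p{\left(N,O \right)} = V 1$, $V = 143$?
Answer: $\frac{24270583619}{15800867264686912} \approx 1.536 \cdot 10^{-6}$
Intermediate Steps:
$p{\left(N,O \right)} = 143$ ($p{\left(N,O \right)} = 143 \cdot 1 = 143$)
$h{\left(W \right)} = 2 W^{2}$ ($h{\left(W \right)} = W 2 W = 2 W^{2}$)
$t = \frac{48541167238}{35838082597}$ ($t = \frac{395199}{291693} + \frac{143}{-368587} = 395199 \cdot \frac{1}{291693} + 143 \left(- \frac{1}{368587}\right) = \frac{131733}{97231} - \frac{143}{368587} = \frac{48541167238}{35838082597} \approx 1.3545$)
$\frac{t}{h{\left(664 \right)}} = \frac{48541167238}{35838082597 \cdot 2 \cdot 664^{2}} = \frac{48541167238}{35838082597 \cdot 2 \cdot 440896} = \frac{48541167238}{35838082597 \cdot 881792} = \frac{48541167238}{35838082597} \cdot \frac{1}{881792} = \frac{24270583619}{15800867264686912}$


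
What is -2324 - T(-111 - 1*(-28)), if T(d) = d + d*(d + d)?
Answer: -16019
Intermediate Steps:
T(d) = d + 2*d² (T(d) = d + d*(2*d) = d + 2*d²)
-2324 - T(-111 - 1*(-28)) = -2324 - (-111 - 1*(-28))*(1 + 2*(-111 - 1*(-28))) = -2324 - (-111 + 28)*(1 + 2*(-111 + 28)) = -2324 - (-83)*(1 + 2*(-83)) = -2324 - (-83)*(1 - 166) = -2324 - (-83)*(-165) = -2324 - 1*13695 = -2324 - 13695 = -16019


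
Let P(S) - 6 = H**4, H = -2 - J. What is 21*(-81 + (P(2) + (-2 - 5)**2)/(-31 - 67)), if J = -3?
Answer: -1713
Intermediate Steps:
H = 1 (H = -2 - 1*(-3) = -2 + 3 = 1)
P(S) = 7 (P(S) = 6 + 1**4 = 6 + 1 = 7)
21*(-81 + (P(2) + (-2 - 5)**2)/(-31 - 67)) = 21*(-81 + (7 + (-2 - 5)**2)/(-31 - 67)) = 21*(-81 + (7 + (-7)**2)/(-98)) = 21*(-81 + (7 + 49)*(-1/98)) = 21*(-81 + 56*(-1/98)) = 21*(-81 - 4/7) = 21*(-571/7) = -1713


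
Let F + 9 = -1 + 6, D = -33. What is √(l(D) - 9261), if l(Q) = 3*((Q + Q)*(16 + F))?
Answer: 3*I*√1293 ≈ 107.87*I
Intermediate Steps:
F = -4 (F = -9 + (-1 + 6) = -9 + 5 = -4)
l(Q) = 72*Q (l(Q) = 3*((Q + Q)*(16 - 4)) = 3*((2*Q)*12) = 3*(24*Q) = 72*Q)
√(l(D) - 9261) = √(72*(-33) - 9261) = √(-2376 - 9261) = √(-11637) = 3*I*√1293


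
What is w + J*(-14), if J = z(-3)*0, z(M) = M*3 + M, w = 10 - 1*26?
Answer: -16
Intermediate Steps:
w = -16 (w = 10 - 26 = -16)
z(M) = 4*M (z(M) = 3*M + M = 4*M)
J = 0 (J = (4*(-3))*0 = -12*0 = 0)
w + J*(-14) = -16 + 0*(-14) = -16 + 0 = -16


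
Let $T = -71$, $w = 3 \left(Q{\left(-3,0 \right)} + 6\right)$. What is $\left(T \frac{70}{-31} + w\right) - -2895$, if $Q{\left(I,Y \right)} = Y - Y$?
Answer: $\frac{95273}{31} \approx 3073.3$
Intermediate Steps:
$Q{\left(I,Y \right)} = 0$
$w = 18$ ($w = 3 \left(0 + 6\right) = 3 \cdot 6 = 18$)
$\left(T \frac{70}{-31} + w\right) - -2895 = \left(- 71 \frac{70}{-31} + 18\right) - -2895 = \left(- 71 \cdot 70 \left(- \frac{1}{31}\right) + 18\right) + 2895 = \left(\left(-71\right) \left(- \frac{70}{31}\right) + 18\right) + 2895 = \left(\frac{4970}{31} + 18\right) + 2895 = \frac{5528}{31} + 2895 = \frac{95273}{31}$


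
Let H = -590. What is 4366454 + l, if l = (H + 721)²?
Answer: 4383615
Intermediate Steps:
l = 17161 (l = (-590 + 721)² = 131² = 17161)
4366454 + l = 4366454 + 17161 = 4383615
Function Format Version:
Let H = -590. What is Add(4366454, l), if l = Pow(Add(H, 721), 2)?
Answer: 4383615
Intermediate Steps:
l = 17161 (l = Pow(Add(-590, 721), 2) = Pow(131, 2) = 17161)
Add(4366454, l) = Add(4366454, 17161) = 4383615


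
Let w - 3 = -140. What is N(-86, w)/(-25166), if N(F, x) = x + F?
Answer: 223/25166 ≈ 0.0088612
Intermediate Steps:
w = -137 (w = 3 - 140 = -137)
N(F, x) = F + x
N(-86, w)/(-25166) = (-86 - 137)/(-25166) = -223*(-1/25166) = 223/25166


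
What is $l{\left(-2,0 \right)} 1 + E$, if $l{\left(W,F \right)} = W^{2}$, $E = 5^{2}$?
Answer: $29$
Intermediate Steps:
$E = 25$
$l{\left(-2,0 \right)} 1 + E = \left(-2\right)^{2} \cdot 1 + 25 = 4 \cdot 1 + 25 = 4 + 25 = 29$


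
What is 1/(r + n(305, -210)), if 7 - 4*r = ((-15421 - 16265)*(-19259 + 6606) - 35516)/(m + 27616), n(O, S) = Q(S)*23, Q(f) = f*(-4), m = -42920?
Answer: 30608/791843845 ≈ 3.8654e-5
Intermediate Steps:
Q(f) = -4*f
n(O, S) = -92*S (n(O, S) = -4*S*23 = -92*S)
r = 200497285/30608 (r = 7/4 - ((-15421 - 16265)*(-19259 + 6606) - 35516)/(4*(-42920 + 27616)) = 7/4 - (-31686*(-12653) - 35516)/(4*(-15304)) = 7/4 - (400922958 - 35516)*(-1)/(4*15304) = 7/4 - 200443721*(-1)/(2*15304) = 7/4 - ¼*(-200443721/7652) = 7/4 + 200443721/30608 = 200497285/30608 ≈ 6550.5)
1/(r + n(305, -210)) = 1/(200497285/30608 - 92*(-210)) = 1/(200497285/30608 + 19320) = 1/(791843845/30608) = 30608/791843845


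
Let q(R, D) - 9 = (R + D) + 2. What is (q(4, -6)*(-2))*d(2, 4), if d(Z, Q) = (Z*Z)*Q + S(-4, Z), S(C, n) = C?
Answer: -216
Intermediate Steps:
q(R, D) = 11 + D + R (q(R, D) = 9 + ((R + D) + 2) = 9 + ((D + R) + 2) = 9 + (2 + D + R) = 11 + D + R)
d(Z, Q) = -4 + Q*Z² (d(Z, Q) = (Z*Z)*Q - 4 = Z²*Q - 4 = Q*Z² - 4 = -4 + Q*Z²)
(q(4, -6)*(-2))*d(2, 4) = ((11 - 6 + 4)*(-2))*(-4 + 4*2²) = (9*(-2))*(-4 + 4*4) = -18*(-4 + 16) = -18*12 = -216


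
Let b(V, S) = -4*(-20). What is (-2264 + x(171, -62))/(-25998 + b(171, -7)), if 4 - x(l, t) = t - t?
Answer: 1130/12959 ≈ 0.087198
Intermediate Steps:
b(V, S) = 80
x(l, t) = 4 (x(l, t) = 4 - (t - t) = 4 - 1*0 = 4 + 0 = 4)
(-2264 + x(171, -62))/(-25998 + b(171, -7)) = (-2264 + 4)/(-25998 + 80) = -2260/(-25918) = -2260*(-1/25918) = 1130/12959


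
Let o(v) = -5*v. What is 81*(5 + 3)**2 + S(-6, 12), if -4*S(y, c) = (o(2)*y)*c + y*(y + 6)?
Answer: 5004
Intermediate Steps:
S(y, c) = -y*(6 + y)/4 + 5*c*y/2 (S(y, c) = -(((-5*2)*y)*c + y*(y + 6))/4 = -((-10*y)*c + y*(6 + y))/4 = -(-10*c*y + y*(6 + y))/4 = -(y*(6 + y) - 10*c*y)/4 = -y*(6 + y)/4 + 5*c*y/2)
81*(5 + 3)**2 + S(-6, 12) = 81*(5 + 3)**2 + (1/4)*(-6)*(-6 - 1*(-6) + 10*12) = 81*8**2 + (1/4)*(-6)*(-6 + 6 + 120) = 81*64 + (1/4)*(-6)*120 = 5184 - 180 = 5004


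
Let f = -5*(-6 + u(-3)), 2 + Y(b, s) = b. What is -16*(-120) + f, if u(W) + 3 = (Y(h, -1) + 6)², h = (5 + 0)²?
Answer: -2240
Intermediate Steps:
h = 25 (h = 5² = 25)
Y(b, s) = -2 + b
u(W) = 838 (u(W) = -3 + ((-2 + 25) + 6)² = -3 + (23 + 6)² = -3 + 29² = -3 + 841 = 838)
f = -4160 (f = -5*(-6 + 838) = -5*832 = -4160)
-16*(-120) + f = -16*(-120) - 4160 = 1920 - 4160 = -2240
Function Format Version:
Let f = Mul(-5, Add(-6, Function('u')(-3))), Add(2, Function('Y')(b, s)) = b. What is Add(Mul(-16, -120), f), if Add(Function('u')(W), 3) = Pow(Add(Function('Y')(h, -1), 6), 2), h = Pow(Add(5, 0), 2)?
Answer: -2240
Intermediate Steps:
h = 25 (h = Pow(5, 2) = 25)
Function('Y')(b, s) = Add(-2, b)
Function('u')(W) = 838 (Function('u')(W) = Add(-3, Pow(Add(Add(-2, 25), 6), 2)) = Add(-3, Pow(Add(23, 6), 2)) = Add(-3, Pow(29, 2)) = Add(-3, 841) = 838)
f = -4160 (f = Mul(-5, Add(-6, 838)) = Mul(-5, 832) = -4160)
Add(Mul(-16, -120), f) = Add(Mul(-16, -120), -4160) = Add(1920, -4160) = -2240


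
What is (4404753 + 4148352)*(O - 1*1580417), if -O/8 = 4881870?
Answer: -347558646195585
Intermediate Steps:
O = -39054960 (O = -8*4881870 = -39054960)
(4404753 + 4148352)*(O - 1*1580417) = (4404753 + 4148352)*(-39054960 - 1*1580417) = 8553105*(-39054960 - 1580417) = 8553105*(-40635377) = -347558646195585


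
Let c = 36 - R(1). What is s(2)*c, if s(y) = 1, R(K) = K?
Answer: 35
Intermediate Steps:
c = 35 (c = 36 - 1*1 = 36 - 1 = 35)
s(2)*c = 1*35 = 35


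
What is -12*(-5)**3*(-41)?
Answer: -61500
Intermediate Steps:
-12*(-5)**3*(-41) = -12*(-125)*(-41) = 1500*(-41) = -61500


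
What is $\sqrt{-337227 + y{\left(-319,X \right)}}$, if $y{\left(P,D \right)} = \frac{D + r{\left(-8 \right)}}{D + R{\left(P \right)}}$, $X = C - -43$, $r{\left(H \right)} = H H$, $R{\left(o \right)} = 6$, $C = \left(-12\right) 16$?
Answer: $\frac{4 i \sqrt{430996423}}{143} \approx 580.71 i$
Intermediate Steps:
$C = -192$
$r{\left(H \right)} = H^{2}$
$X = -149$ ($X = -192 - -43 = -192 + 43 = -149$)
$y{\left(P,D \right)} = \frac{64 + D}{6 + D}$ ($y{\left(P,D \right)} = \frac{D + \left(-8\right)^{2}}{D + 6} = \frac{D + 64}{6 + D} = \frac{64 + D}{6 + D}$)
$\sqrt{-337227 + y{\left(-319,X \right)}} = \sqrt{-337227 + \frac{64 - 149}{6 - 149}} = \sqrt{-337227 + \frac{1}{-143} \left(-85\right)} = \sqrt{-337227 - - \frac{85}{143}} = \sqrt{-337227 + \frac{85}{143}} = \sqrt{- \frac{48223376}{143}} = \frac{4 i \sqrt{430996423}}{143}$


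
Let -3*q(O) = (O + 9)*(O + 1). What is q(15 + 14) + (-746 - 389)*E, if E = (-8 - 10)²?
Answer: -368120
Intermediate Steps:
q(O) = -(1 + O)*(9 + O)/3 (q(O) = -(O + 9)*(O + 1)/3 = -(9 + O)*(1 + O)/3 = -(1 + O)*(9 + O)/3)
E = 324 (E = (-18)² = 324)
q(15 + 14) + (-746 - 389)*E = (-3 - 10*(15 + 14)/3 - (15 + 14)²/3) + (-746 - 389)*324 = (-3 - 10/3*29 - ⅓*29²) - 1135*324 = (-3 - 290/3 - ⅓*841) - 367740 = (-3 - 290/3 - 841/3) - 367740 = -380 - 367740 = -368120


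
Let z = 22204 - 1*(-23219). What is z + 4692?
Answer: 50115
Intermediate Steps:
z = 45423 (z = 22204 + 23219 = 45423)
z + 4692 = 45423 + 4692 = 50115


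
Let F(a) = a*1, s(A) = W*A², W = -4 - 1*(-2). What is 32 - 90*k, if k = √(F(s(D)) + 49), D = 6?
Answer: 32 - 90*I*√23 ≈ 32.0 - 431.63*I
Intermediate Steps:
W = -2 (W = -4 + 2 = -2)
s(A) = -2*A²
F(a) = a
k = I*√23 (k = √(-2*6² + 49) = √(-2*36 + 49) = √(-72 + 49) = √(-23) = I*√23 ≈ 4.7958*I)
32 - 90*k = 32 - 90*I*√23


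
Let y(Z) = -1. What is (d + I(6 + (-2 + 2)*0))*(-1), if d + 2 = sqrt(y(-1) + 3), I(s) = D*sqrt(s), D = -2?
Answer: 2 - sqrt(2) + 2*sqrt(6) ≈ 5.4848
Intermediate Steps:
I(s) = -2*sqrt(s)
d = -2 + sqrt(2) (d = -2 + sqrt(-1 + 3) = -2 + sqrt(2) ≈ -0.58579)
(d + I(6 + (-2 + 2)*0))*(-1) = ((-2 + sqrt(2)) - 2*sqrt(6 + (-2 + 2)*0))*(-1) = ((-2 + sqrt(2)) - 2*sqrt(6 + 0*0))*(-1) = ((-2 + sqrt(2)) - 2*sqrt(6 + 0))*(-1) = ((-2 + sqrt(2)) - 2*sqrt(6))*(-1) = (-2 + sqrt(2) - 2*sqrt(6))*(-1) = 2 - sqrt(2) + 2*sqrt(6)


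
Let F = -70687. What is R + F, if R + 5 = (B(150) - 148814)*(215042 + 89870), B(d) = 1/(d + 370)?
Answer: -2949390890786/65 ≈ -4.5375e+10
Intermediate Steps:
B(d) = 1/(370 + d)
R = -2949386296131/65 (R = -5 + (1/(370 + 150) - 148814)*(215042 + 89870) = -5 + (1/520 - 148814)*304912 = -5 - 77383279/520*304912 = -5 - 2949386295806/65 = -2949386296131/65 ≈ -4.5375e+10)
R + F = -2949386296131/65 - 70687 = -2949390890786/65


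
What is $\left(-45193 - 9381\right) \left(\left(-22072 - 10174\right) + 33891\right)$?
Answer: $-89774230$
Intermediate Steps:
$\left(-45193 - 9381\right) \left(\left(-22072 - 10174\right) + 33891\right) = - 54574 \left(-32246 + 33891\right) = \left(-54574\right) 1645 = -89774230$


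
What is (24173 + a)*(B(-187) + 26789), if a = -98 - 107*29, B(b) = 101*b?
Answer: 165720744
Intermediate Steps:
a = -3201 (a = -98 - 3103 = -3201)
(24173 + a)*(B(-187) + 26789) = (24173 - 3201)*(101*(-187) + 26789) = 20972*(-18887 + 26789) = 20972*7902 = 165720744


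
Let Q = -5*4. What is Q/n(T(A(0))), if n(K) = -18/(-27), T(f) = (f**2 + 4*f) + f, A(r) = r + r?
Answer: -30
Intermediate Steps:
A(r) = 2*r
T(f) = f**2 + 5*f
Q = -20
n(K) = 2/3 (n(K) = -18*(-1/27) = 2/3)
Q/n(T(A(0))) = -20/2/3 = -20*3/2 = -30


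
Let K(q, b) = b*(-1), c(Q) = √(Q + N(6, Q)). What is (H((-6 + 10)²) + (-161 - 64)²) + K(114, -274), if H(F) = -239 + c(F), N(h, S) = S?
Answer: 50660 + 4*√2 ≈ 50666.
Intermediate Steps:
c(Q) = √2*√Q (c(Q) = √(Q + Q) = √(2*Q) = √2*√Q)
K(q, b) = -b
H(F) = -239 + √2*√F
(H((-6 + 10)²) + (-161 - 64)²) + K(114, -274) = ((-239 + √2*√((-6 + 10)²)) + (-161 - 64)²) - 1*(-274) = ((-239 + √2*√(4²)) + (-225)²) + 274 = ((-239 + √2*√16) + 50625) + 274 = ((-239 + √2*4) + 50625) + 274 = ((-239 + 4*√2) + 50625) + 274 = (50386 + 4*√2) + 274 = 50660 + 4*√2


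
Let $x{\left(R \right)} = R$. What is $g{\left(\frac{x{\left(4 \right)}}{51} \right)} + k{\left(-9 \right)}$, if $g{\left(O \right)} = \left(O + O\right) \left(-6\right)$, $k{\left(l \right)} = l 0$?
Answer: $- \frac{16}{17} \approx -0.94118$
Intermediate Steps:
$k{\left(l \right)} = 0$
$g{\left(O \right)} = - 12 O$ ($g{\left(O \right)} = 2 O \left(-6\right) = - 12 O$)
$g{\left(\frac{x{\left(4 \right)}}{51} \right)} + k{\left(-9 \right)} = - 12 \cdot \frac{4}{51} + 0 = - 12 \cdot 4 \cdot \frac{1}{51} + 0 = \left(-12\right) \frac{4}{51} + 0 = - \frac{16}{17} + 0 = - \frac{16}{17}$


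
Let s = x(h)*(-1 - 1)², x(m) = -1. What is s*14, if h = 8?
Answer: -56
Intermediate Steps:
s = -4 (s = -(-1 - 1)² = -1*(-2)² = -1*4 = -4)
s*14 = -4*14 = -56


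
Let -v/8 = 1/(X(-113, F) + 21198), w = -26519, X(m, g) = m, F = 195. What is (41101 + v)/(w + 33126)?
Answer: 866614577/139308595 ≈ 6.2208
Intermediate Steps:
v = -8/21085 (v = -8/(-113 + 21198) = -8/21085 ≈ -0.00037942)
(41101 + v)/(w + 33126) = (41101 - 8/21085)/(-26519 + 33126) = (866614577/21085)/6607 = (866614577/21085)*(1/6607) = 866614577/139308595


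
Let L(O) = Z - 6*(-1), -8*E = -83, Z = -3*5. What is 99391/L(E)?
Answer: -99391/9 ≈ -11043.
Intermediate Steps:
Z = -15
E = 83/8 (E = -⅛*(-83) = 83/8 ≈ 10.375)
L(O) = -9 (L(O) = -15 - 6*(-1) = -15 + 6 = -9)
99391/L(E) = 99391/(-9) = 99391*(-⅑) = -99391/9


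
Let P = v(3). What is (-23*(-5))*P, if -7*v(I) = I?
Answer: -345/7 ≈ -49.286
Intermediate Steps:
v(I) = -I/7
P = -3/7 (P = -⅐*3 = -3/7 ≈ -0.42857)
(-23*(-5))*P = -23*(-5)*(-3/7) = 115*(-3/7) = -345/7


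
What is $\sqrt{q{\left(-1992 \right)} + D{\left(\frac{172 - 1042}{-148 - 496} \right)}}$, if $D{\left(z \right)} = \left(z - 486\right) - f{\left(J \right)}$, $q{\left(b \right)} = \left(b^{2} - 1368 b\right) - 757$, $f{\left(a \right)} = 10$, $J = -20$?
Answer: $\frac{\sqrt{693839678098}}{322} \approx 2586.9$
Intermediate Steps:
$q{\left(b \right)} = -757 + b^{2} - 1368 b$
$D{\left(z \right)} = -496 + z$ ($D{\left(z \right)} = \left(z - 486\right) - 10 = \left(-486 + z\right) - 10 = -496 + z$)
$\sqrt{q{\left(-1992 \right)} + D{\left(\frac{172 - 1042}{-148 - 496} \right)}} = \sqrt{\left(-757 + \left(-1992\right)^{2} - -2725056\right) - \left(496 - \frac{172 - 1042}{-148 - 496}\right)} = \sqrt{\left(-757 + 3968064 + 2725056\right) - \left(496 + \frac{870}{-644}\right)} = \sqrt{6692363 - \frac{159277}{322}} = \sqrt{\frac{2154781609}{322}} = \frac{\sqrt{693839678098}}{322}$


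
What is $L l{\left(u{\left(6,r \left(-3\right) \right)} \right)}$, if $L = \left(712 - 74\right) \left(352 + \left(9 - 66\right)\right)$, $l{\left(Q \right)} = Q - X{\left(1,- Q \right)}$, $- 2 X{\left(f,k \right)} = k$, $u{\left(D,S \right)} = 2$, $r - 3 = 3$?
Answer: $188210$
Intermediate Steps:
$r = 6$ ($r = 3 + 3 = 6$)
$X{\left(f,k \right)} = - \frac{k}{2}$
$l{\left(Q \right)} = \frac{Q}{2}$ ($l{\left(Q \right)} = Q - - \frac{\left(-1\right) Q}{2} = Q - \frac{Q}{2} = \frac{Q}{2}$)
$L = 188210$ ($L = 638 \left(352 + \left(9 - 66\right)\right) = 638 \left(352 - 57\right) = 638 \cdot 295 = 188210$)
$L l{\left(u{\left(6,r \left(-3\right) \right)} \right)} = 188210 \cdot \frac{1}{2} \cdot 2 = 188210 \cdot 1 = 188210$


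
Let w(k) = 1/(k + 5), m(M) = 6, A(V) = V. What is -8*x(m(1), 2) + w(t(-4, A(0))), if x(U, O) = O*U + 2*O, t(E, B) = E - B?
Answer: -127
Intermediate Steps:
x(U, O) = 2*O + O*U
w(k) = 1/(5 + k)
-8*x(m(1), 2) + w(t(-4, A(0))) = -16*(2 + 6) + 1/(5 + (-4 - 1*0)) = -16*8 + 1/(5 + (-4 + 0)) = -8*16 + 1/(5 - 4) = -128 + 1/1 = -128 + 1 = -127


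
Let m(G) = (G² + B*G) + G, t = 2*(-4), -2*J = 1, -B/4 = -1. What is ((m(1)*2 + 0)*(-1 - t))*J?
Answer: -42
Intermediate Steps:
B = 4 (B = -4*(-1) = 4)
J = -½ (J = -½*1 = -½ ≈ -0.50000)
t = -8
m(G) = G² + 5*G (m(G) = (G² + 4*G) + G = G² + 5*G)
((m(1)*2 + 0)*(-1 - t))*J = (((1*(5 + 1))*2 + 0)*(-1 - 1*(-8)))*(-½) = (((1*6)*2 + 0)*(-1 + 8))*(-½) = ((6*2 + 0)*7)*(-½) = ((12 + 0)*7)*(-½) = (12*7)*(-½) = 84*(-½) = -42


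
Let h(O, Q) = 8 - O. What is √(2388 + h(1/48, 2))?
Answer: √345021/12 ≈ 48.949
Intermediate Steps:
√(2388 + h(1/48, 2)) = √(2388 + (8 - 1/48)) = √(2388 + 383/48) = √(115007/48) = √345021/12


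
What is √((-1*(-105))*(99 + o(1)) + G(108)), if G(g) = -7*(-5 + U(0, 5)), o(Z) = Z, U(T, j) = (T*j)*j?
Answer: 7*√215 ≈ 102.64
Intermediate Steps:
U(T, j) = T*j²
G(g) = 35 (G(g) = -7*(-5 + 0*5²) = -7*(-5 + 0*25) = -7*(-5 + 0) = -7*(-5) = 35)
√((-1*(-105))*(99 + o(1)) + G(108)) = √((-1*(-105))*(99 + 1) + 35) = √(105*100 + 35) = √(10500 + 35) = √10535 = 7*√215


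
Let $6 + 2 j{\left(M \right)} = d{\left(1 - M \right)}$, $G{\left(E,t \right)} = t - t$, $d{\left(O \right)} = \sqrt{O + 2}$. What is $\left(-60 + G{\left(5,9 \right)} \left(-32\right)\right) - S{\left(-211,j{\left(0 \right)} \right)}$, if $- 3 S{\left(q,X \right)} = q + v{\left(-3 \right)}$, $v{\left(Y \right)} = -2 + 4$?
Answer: $- \frac{389}{3} \approx -129.67$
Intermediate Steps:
$d{\left(O \right)} = \sqrt{2 + O}$
$G{\left(E,t \right)} = 0$
$v{\left(Y \right)} = 2$
$j{\left(M \right)} = -3 + \frac{\sqrt{3 - M}}{2}$ ($j{\left(M \right)} = -3 + \frac{\sqrt{2 - \left(-1 + M\right)}}{2} = -3 + \frac{\sqrt{3 - M}}{2}$)
$S{\left(q,X \right)} = - \frac{2}{3} - \frac{q}{3}$ ($S{\left(q,X \right)} = - \frac{q + 2}{3} = - \frac{2 + q}{3} = - \frac{2}{3} - \frac{q}{3}$)
$\left(-60 + G{\left(5,9 \right)} \left(-32\right)\right) - S{\left(-211,j{\left(0 \right)} \right)} = \left(-60 + 0 \left(-32\right)\right) - \left(- \frac{2}{3} - - \frac{211}{3}\right) = \left(-60 + 0\right) - \left(- \frac{2}{3} + \frac{211}{3}\right) = -60 - \frac{209}{3} = - \frac{389}{3}$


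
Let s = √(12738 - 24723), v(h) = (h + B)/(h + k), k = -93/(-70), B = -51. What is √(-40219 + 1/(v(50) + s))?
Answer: √((2818923 - 144506867*I*√11985)/(-70 + 3593*I*√11985)) ≈ 0.e-5 - 200.55*I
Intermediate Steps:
k = 93/70 (k = -93*(-1/70) = 93/70 ≈ 1.3286)
v(h) = (-51 + h)/(93/70 + h) (v(h) = (h - 51)/(h + 93/70) = (-51 + h)/(93/70 + h))
s = I*√11985 (s = √(-11985) = I*√11985 ≈ 109.48*I)
√(-40219 + 1/(v(50) + s)) = √(-40219 + 1/(70*(-51 + 50)/(93 + 70*50) + I*√11985)) = √(-40219 + 1/(70*(-1)/(93 + 3500) + I*√11985)) = √(-40219 + 1/(70*(-1)/3593 + I*√11985)) = √(-40219 + 1/(70*(1/3593)*(-1) + I*√11985)) = √(-40219 + 1/(-70/3593 + I*√11985))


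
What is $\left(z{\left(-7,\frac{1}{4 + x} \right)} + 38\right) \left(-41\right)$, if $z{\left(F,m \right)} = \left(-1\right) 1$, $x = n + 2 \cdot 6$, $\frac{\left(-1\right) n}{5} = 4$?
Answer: $-1517$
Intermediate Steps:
$n = -20$ ($n = \left(-5\right) 4 = -20$)
$x = -8$ ($x = -20 + 2 \cdot 6 = -20 + 12 = -8$)
$z{\left(F,m \right)} = -1$
$\left(z{\left(-7,\frac{1}{4 + x} \right)} + 38\right) \left(-41\right) = \left(-1 + 38\right) \left(-41\right) = 37 \left(-41\right) = -1517$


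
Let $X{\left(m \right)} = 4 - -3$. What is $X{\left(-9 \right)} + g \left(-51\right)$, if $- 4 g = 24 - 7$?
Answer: $\frac{895}{4} \approx 223.75$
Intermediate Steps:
$g = - \frac{17}{4}$ ($g = - \frac{24 - 7}{4} = \left(- \frac{1}{4}\right) 17 = - \frac{17}{4} \approx -4.25$)
$X{\left(m \right)} = 7$ ($X{\left(m \right)} = 4 + 3 = 7$)
$X{\left(-9 \right)} + g \left(-51\right) = 7 - - \frac{867}{4} = 7 + \frac{867}{4} = \frac{895}{4}$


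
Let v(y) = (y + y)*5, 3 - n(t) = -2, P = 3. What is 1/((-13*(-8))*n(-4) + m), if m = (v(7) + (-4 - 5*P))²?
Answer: 1/3121 ≈ 0.00032041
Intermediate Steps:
n(t) = 5 (n(t) = 3 - 1*(-2) = 3 + 2 = 5)
v(y) = 10*y (v(y) = (2*y)*5 = 10*y)
m = 2601 (m = (10*7 + (-4 - 5*3))² = (70 + (-4 - 15))² = (70 - 19)² = 51² = 2601)
1/((-13*(-8))*n(-4) + m) = 1/(-13*(-8)*5 + 2601) = 1/(104*5 + 2601) = 1/(520 + 2601) = 1/3121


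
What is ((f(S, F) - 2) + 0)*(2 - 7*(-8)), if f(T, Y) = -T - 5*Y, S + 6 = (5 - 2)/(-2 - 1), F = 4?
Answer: -870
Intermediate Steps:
S = -7 (S = -6 + (5 - 2)/(-2 - 1) = -6 + 3/(-3) = -6 + 3*(-1/3) = -6 - 1 = -7)
((f(S, F) - 2) + 0)*(2 - 7*(-8)) = (((-1*(-7) - 5*4) - 2) + 0)*(2 - 7*(-8)) = (((7 - 20) - 2) + 0)*(2 + 56) = ((-13 - 2) + 0)*58 = (-15 + 0)*58 = -15*58 = -870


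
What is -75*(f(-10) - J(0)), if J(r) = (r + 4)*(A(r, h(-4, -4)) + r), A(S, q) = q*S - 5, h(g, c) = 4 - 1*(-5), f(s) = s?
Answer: -750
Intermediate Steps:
h(g, c) = 9 (h(g, c) = 4 + 5 = 9)
A(S, q) = -5 + S*q (A(S, q) = S*q - 5 = -5 + S*q)
J(r) = (-5 + 10*r)*(4 + r) (J(r) = (r + 4)*((-5 + r*9) + r) = (4 + r)*((-5 + 9*r) + r) = (4 + r)*(-5 + 10*r) = (-5 + 10*r)*(4 + r))
-75*(f(-10) - J(0)) = -75*(-10 - (-20 + 10*0² + 35*0)) = -75*(-10 - (-20 + 10*0 + 0)) = -75*(-10 - (-20 + 0 + 0)) = -75*(-10 - 1*(-20)) = -75*(-10 + 20) = -75*10 = -750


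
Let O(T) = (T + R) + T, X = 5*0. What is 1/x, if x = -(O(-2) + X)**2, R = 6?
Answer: -1/4 ≈ -0.25000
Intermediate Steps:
X = 0
O(T) = 6 + 2*T (O(T) = (T + 6) + T = (6 + T) + T = 6 + 2*T)
x = -4 (x = -((6 + 2*(-2)) + 0)**2 = -((6 - 4) + 0)**2 = -(2 + 0)**2 = -1*2**2 = -1*4 = -4)
1/x = 1/(-4) = -1/4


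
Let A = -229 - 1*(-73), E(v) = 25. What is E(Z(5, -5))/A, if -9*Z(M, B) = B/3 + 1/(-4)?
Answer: -25/156 ≈ -0.16026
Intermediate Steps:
Z(M, B) = 1/36 - B/27 (Z(M, B) = -(B/3 + 1/(-4))/9 = -(B*(1/3) + 1*(-1/4))/9 = -(B/3 - 1/4)/9 = -(-1/4 + B/3)/9 = 1/36 - B/27)
A = -156 (A = -229 + 73 = -156)
E(Z(5, -5))/A = 25/(-156) = 25*(-1/156) = -25/156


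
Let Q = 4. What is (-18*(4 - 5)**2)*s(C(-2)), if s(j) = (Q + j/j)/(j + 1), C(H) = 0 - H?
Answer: -30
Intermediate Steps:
C(H) = -H
s(j) = 5/(1 + j) (s(j) = (4 + j/j)/(j + 1) = (4 + 1)/(1 + j) = 5/(1 + j))
(-18*(4 - 5)**2)*s(C(-2)) = (-18*(4 - 5)**2)*(5/(1 - 1*(-2))) = (-18*(-1)**2)*(5/(1 + 2)) = (-18*1)*(5/3) = -90/3 = -18*5/3 = -30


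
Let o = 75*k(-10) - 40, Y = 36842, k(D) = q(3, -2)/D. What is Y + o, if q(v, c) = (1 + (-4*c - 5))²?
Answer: 36682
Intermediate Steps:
q(v, c) = (-4 - 4*c)² (q(v, c) = (1 + (-5 - 4*c))² = (-4 - 4*c)²)
k(D) = 16/D (k(D) = (16*(1 - 2)²)/D = (16*(-1)²)/D = (16*1)/D = 16/D)
o = -160 (o = 75*(16/(-10)) - 40 = 75*(16*(-⅒)) - 40 = 75*(-8/5) - 40 = -120 - 40 = -160)
Y + o = 36842 - 160 = 36682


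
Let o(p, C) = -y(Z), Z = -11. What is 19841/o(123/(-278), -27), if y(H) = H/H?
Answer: -19841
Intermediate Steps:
y(H) = 1
o(p, C) = -1 (o(p, C) = -1*1 = -1)
19841/o(123/(-278), -27) = 19841/(-1) = 19841*(-1) = -19841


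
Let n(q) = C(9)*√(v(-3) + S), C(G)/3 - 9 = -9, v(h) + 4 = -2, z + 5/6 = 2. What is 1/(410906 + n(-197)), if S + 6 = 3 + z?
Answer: 1/410906 ≈ 2.4336e-6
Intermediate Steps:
z = 7/6 (z = -⅚ + 2 = 7/6 ≈ 1.1667)
v(h) = -6 (v(h) = -4 - 2 = -6)
S = -11/6 (S = -6 + (3 + 7/6) = -6 + 25/6 = -11/6 ≈ -1.8333)
C(G) = 0 (C(G) = 27 + 3*(-9) = 27 - 27 = 0)
n(q) = 0 (n(q) = 0*√(-6 - 11/6) = 0*√(-47/6) = 0*(I*√282/6) = 0)
1/(410906 + n(-197)) = 1/(410906 + 0) = 1/410906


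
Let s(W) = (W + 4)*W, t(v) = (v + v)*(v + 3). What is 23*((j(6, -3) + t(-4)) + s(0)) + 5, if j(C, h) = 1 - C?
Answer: 74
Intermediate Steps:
t(v) = 2*v*(3 + v) (t(v) = (2*v)*(3 + v) = 2*v*(3 + v))
s(W) = W*(4 + W) (s(W) = (4 + W)*W = W*(4 + W))
23*((j(6, -3) + t(-4)) + s(0)) + 5 = 23*(((1 - 1*6) + 2*(-4)*(3 - 4)) + 0*(4 + 0)) + 5 = 23*(((1 - 6) + 2*(-4)*(-1)) + 0*4) + 5 = 23*((-5 + 8) + 0) + 5 = 23*(3 + 0) + 5 = 23*3 + 5 = 69 + 5 = 74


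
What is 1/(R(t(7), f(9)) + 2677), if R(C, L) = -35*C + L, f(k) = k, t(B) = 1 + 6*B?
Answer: 1/1181 ≈ 0.00084674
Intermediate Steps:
R(C, L) = L - 35*C
1/(R(t(7), f(9)) + 2677) = 1/((9 - 35*(1 + 6*7)) + 2677) = 1/((9 - 35*(1 + 42)) + 2677) = 1/((9 - 35*43) + 2677) = 1/((9 - 1505) + 2677) = 1/(-1496 + 2677) = 1/1181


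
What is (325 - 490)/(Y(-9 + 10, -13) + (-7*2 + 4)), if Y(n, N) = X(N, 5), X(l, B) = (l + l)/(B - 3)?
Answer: 165/23 ≈ 7.1739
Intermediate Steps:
X(l, B) = 2*l/(-3 + B) (X(l, B) = (2*l)/(-3 + B) = 2*l/(-3 + B))
Y(n, N) = N (Y(n, N) = 2*N/(-3 + 5) = 2*N/2 = 2*N*(½) = N)
(325 - 490)/(Y(-9 + 10, -13) + (-7*2 + 4)) = (325 - 490)/(-13 + (-7*2 + 4)) = -165/(-13 + (-14 + 4)) = -165/(-13 - 10) = -165/(-23) = -165*(-1/23) = 165/23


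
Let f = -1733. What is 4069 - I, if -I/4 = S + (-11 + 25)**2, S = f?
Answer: -2079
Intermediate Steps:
S = -1733
I = 6148 (I = -4*(-1733 + (-11 + 25)**2) = -4*(-1733 + 14**2) = -4*(-1733 + 196) = -4*(-1537) = 6148)
4069 - I = 4069 - 1*6148 = 4069 - 6148 = -2079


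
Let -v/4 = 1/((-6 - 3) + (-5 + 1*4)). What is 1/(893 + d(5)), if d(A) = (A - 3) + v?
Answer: 5/4477 ≈ 0.0011168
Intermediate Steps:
v = 2/5 (v = -4/((-6 - 3) + (-5 + 1*4)) = -4/(-9 + (-5 + 4)) = -4/(-9 - 1) = -4/(-10) = -4*(-1/10) = 2/5 ≈ 0.40000)
d(A) = -13/5 + A (d(A) = (A - 3) + 2/5 = (-3 + A) + 2/5 = -13/5 + A)
1/(893 + d(5)) = 1/(893 + (-13/5 + 5)) = 1/(893 + 12/5) = 1/(4477/5) = 5/4477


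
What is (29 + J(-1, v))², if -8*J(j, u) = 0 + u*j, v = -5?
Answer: 51529/64 ≈ 805.14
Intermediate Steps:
J(j, u) = -j*u/8 (J(j, u) = -(0 + u*j)/8 = -(0 + j*u)/8 = -j*u/8)
(29 + J(-1, v))² = (29 - ⅛*(-1)*(-5))² = (29 - 5/8)² = (227/8)² = 51529/64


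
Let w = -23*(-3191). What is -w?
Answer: -73393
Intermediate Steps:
w = 73393
-w = -1*73393 = -73393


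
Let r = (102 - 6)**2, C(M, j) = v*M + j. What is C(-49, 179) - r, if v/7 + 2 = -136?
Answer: 38297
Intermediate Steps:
v = -966 (v = -14 + 7*(-136) = -14 - 952 = -966)
C(M, j) = j - 966*M (C(M, j) = -966*M + j = j - 966*M)
r = 9216 (r = 96**2 = 9216)
C(-49, 179) - r = (179 - 966*(-49)) - 1*9216 = (179 + 47334) - 9216 = 47513 - 9216 = 38297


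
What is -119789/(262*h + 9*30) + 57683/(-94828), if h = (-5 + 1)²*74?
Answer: -14634326883/14721003892 ≈ -0.99411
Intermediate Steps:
h = 1184 (h = (-4)²*74 = 16*74 = 1184)
-119789/(262*h + 9*30) + 57683/(-94828) = -119789/(262*1184 + 9*30) + 57683/(-94828) = -119789/(310208 + 270) + 57683*(-1/94828) = -119789/310478 - 57683/94828 = -14634326883/14721003892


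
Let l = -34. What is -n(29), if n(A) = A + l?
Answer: 5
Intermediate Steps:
n(A) = -34 + A (n(A) = A - 34 = -34 + A)
-n(29) = -(-34 + 29) = -1*(-5) = 5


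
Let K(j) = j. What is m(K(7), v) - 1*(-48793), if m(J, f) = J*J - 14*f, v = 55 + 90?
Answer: 46812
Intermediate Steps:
v = 145
m(J, f) = J² - 14*f
m(K(7), v) - 1*(-48793) = (7² - 14*145) - 1*(-48793) = (49 - 2030) + 48793 = -1981 + 48793 = 46812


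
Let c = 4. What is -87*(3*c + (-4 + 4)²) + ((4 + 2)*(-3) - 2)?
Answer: -1064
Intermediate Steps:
-87*(3*c + (-4 + 4)²) + ((4 + 2)*(-3) - 2) = -87*(3*4 + (-4 + 4)²) + ((4 + 2)*(-3) - 2) = -87*(12 + 0²) + (6*(-3) - 2) = -87*(12 + 0) + (-18 - 2) = -87*12 - 20 = -1044 - 20 = -1064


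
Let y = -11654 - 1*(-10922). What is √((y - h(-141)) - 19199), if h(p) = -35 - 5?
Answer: I*√19891 ≈ 141.04*I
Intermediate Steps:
y = -732 (y = -11654 + 10922 = -732)
h(p) = -40
√((y - h(-141)) - 19199) = √((-732 - 1*(-40)) - 19199) = √((-732 + 40) - 19199) = √(-692 - 19199) = √(-19891) = I*√19891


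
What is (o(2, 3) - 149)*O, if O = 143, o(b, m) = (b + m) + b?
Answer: -20306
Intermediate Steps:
o(b, m) = m + 2*b
(o(2, 3) - 149)*O = ((3 + 2*2) - 149)*143 = ((3 + 4) - 149)*143 = (7 - 149)*143 = -142*143 = -20306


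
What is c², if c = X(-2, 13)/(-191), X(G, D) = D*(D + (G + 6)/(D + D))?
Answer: 29241/36481 ≈ 0.80154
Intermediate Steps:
X(G, D) = D*(D + (6 + G)/(2*D)) (X(G, D) = D*(D + (6 + G)/((2*D))) = D*(D + (6 + G)*(1/(2*D))) = D*(D + (6 + G)/(2*D)))
c = -171/191 (c = (3 + 13² + (½)*(-2))/(-191) = (3 + 169 - 1)*(-1/191) = 171*(-1/191) = -171/191 ≈ -0.89529)
c² = (-171/191)² = 29241/36481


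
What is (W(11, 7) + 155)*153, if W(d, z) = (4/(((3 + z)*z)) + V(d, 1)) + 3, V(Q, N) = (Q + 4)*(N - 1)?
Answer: 846396/35 ≈ 24183.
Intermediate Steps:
V(Q, N) = (-1 + N)*(4 + Q) (V(Q, N) = (4 + Q)*(-1 + N) = (-1 + N)*(4 + Q))
W(d, z) = 3 + 4/(z*(3 + z)) (W(d, z) = (4/(((3 + z)*z)) + (-4 - d + 4*1 + 1*d)) + 3 = (4/((z*(3 + z))) + (-4 - d + 4 + d)) + 3 = (4*(1/(z*(3 + z))) + 0) + 3 = (4/(z*(3 + z)) + 0) + 3 = 4/(z*(3 + z)) + 3 = 3 + 4/(z*(3 + z)))
(W(11, 7) + 155)*153 = ((4 + 3*7² + 9*7)/(7*(3 + 7)) + 155)*153 = ((⅐)*(4 + 3*49 + 63)/10 + 155)*153 = ((⅐)*(⅒)*(4 + 147 + 63) + 155)*153 = ((⅐)*(⅒)*214 + 155)*153 = (107/35 + 155)*153 = (5532/35)*153 = 846396/35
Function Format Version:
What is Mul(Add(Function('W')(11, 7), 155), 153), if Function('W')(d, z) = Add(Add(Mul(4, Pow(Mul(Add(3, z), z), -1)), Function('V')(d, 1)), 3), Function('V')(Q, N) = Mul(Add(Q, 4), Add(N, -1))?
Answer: Rational(846396, 35) ≈ 24183.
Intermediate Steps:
Function('V')(Q, N) = Mul(Add(-1, N), Add(4, Q)) (Function('V')(Q, N) = Mul(Add(4, Q), Add(-1, N)) = Mul(Add(-1, N), Add(4, Q)))
Function('W')(d, z) = Add(3, Mul(4, Pow(z, -1), Pow(Add(3, z), -1))) (Function('W')(d, z) = Add(Add(Mul(4, Pow(Mul(Add(3, z), z), -1)), Add(-4, Mul(-1, d), Mul(4, 1), Mul(1, d))), 3) = Add(Add(Mul(4, Pow(Mul(z, Add(3, z)), -1)), Add(-4, Mul(-1, d), 4, d)), 3) = Add(Add(Mul(4, Mul(Pow(z, -1), Pow(Add(3, z), -1))), 0), 3) = Add(Add(Mul(4, Pow(z, -1), Pow(Add(3, z), -1)), 0), 3) = Add(Mul(4, Pow(z, -1), Pow(Add(3, z), -1)), 3) = Add(3, Mul(4, Pow(z, -1), Pow(Add(3, z), -1))))
Mul(Add(Function('W')(11, 7), 155), 153) = Mul(Add(Mul(Pow(7, -1), Pow(Add(3, 7), -1), Add(4, Mul(3, Pow(7, 2)), Mul(9, 7))), 155), 153) = Mul(Add(Mul(Rational(1, 7), Pow(10, -1), Add(4, Mul(3, 49), 63)), 155), 153) = Mul(Add(Mul(Rational(1, 7), Rational(1, 10), Add(4, 147, 63)), 155), 153) = Mul(Add(Mul(Rational(1, 7), Rational(1, 10), 214), 155), 153) = Mul(Add(Rational(107, 35), 155), 153) = Mul(Rational(5532, 35), 153) = Rational(846396, 35)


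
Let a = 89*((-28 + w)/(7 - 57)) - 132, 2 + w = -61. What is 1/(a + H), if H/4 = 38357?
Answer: 50/7672899 ≈ 6.5164e-6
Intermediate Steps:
w = -63 (w = -2 - 61 = -63)
H = 153428 (H = 4*38357 = 153428)
a = 1499/50 (a = 89*((-28 - 63)/(7 - 57)) - 132 = 89*(-91/(-50)) - 132 = 89*(-91*(-1/50)) - 132 = 89*(91/50) - 132 = 8099/50 - 132 = 1499/50 ≈ 29.980)
1/(a + H) = 1/(1499/50 + 153428) = 1/(7672899/50) = 50/7672899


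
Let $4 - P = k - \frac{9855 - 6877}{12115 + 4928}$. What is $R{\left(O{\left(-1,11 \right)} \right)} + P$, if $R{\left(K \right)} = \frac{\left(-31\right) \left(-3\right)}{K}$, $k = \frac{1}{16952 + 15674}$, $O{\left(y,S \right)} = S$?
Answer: $\frac{7022429891}{556044918} \approx 12.629$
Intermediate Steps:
$k = \frac{1}{32626} \approx 3.065 \cdot 10^{-5}$
$P = \frac{2321322857}{556044918}$ ($P = 4 - \left(\frac{1}{32626} - \frac{9855 - 6877}{12115 + 4928}\right) = 4 - \left(\frac{1}{32626} - \frac{2978}{17043}\right) = 4 - - \frac{97143185}{556044918} = 4 + \frac{97143185}{556044918} = \frac{2321322857}{556044918} \approx 4.1747$)
$R{\left(K \right)} = \frac{93}{K}$
$R{\left(O{\left(-1,11 \right)} \right)} + P = \frac{93}{11} + \frac{2321322857}{556044918} = \frac{7022429891}{556044918}$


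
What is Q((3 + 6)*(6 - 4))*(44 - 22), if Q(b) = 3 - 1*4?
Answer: -22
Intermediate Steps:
Q(b) = -1 (Q(b) = 3 - 4 = -1)
Q((3 + 6)*(6 - 4))*(44 - 22) = -(44 - 22) = -1*22 = -22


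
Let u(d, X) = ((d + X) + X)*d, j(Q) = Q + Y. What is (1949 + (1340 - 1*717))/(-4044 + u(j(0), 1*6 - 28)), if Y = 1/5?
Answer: -64300/101319 ≈ -0.63463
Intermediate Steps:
Y = ⅕ ≈ 0.20000
j(Q) = ⅕ + Q (j(Q) = Q + ⅕ = ⅕ + Q)
u(d, X) = d*(d + 2*X) (u(d, X) = ((X + d) + X)*d = (d + 2*X)*d = d*(d + 2*X))
(1949 + (1340 - 1*717))/(-4044 + u(j(0), 1*6 - 28)) = (1949 + (1340 - 1*717))/(-4044 + (⅕ + 0)*((⅕ + 0) + 2*(1*6 - 28))) = (1949 + (1340 - 717))/(-4044 + (⅕ + 2*(6 - 28))/5) = (1949 + 623)/(-4044 + (⅕ + 2*(-22))/5) = 2572/(-4044 + (⅕ - 44)/5) = 2572/(-4044 + (⅕)*(-219/5)) = 2572/(-4044 - 219/25) = 2572/(-101319/25) = 2572*(-25/101319) = -64300/101319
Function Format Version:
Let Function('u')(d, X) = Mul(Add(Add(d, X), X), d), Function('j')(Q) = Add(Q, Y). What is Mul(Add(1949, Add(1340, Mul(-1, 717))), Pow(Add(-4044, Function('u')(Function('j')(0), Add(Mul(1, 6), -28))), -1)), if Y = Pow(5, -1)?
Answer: Rational(-64300, 101319) ≈ -0.63463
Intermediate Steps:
Y = Rational(1, 5) ≈ 0.20000
Function('j')(Q) = Add(Rational(1, 5), Q) (Function('j')(Q) = Add(Q, Rational(1, 5)) = Add(Rational(1, 5), Q))
Function('u')(d, X) = Mul(d, Add(d, Mul(2, X))) (Function('u')(d, X) = Mul(Add(Add(X, d), X), d) = Mul(Add(d, Mul(2, X)), d) = Mul(d, Add(d, Mul(2, X))))
Mul(Add(1949, Add(1340, Mul(-1, 717))), Pow(Add(-4044, Function('u')(Function('j')(0), Add(Mul(1, 6), -28))), -1)) = Mul(Add(1949, Add(1340, Mul(-1, 717))), Pow(Add(-4044, Mul(Add(Rational(1, 5), 0), Add(Add(Rational(1, 5), 0), Mul(2, Add(Mul(1, 6), -28))))), -1)) = Mul(Add(1949, Add(1340, -717)), Pow(Add(-4044, Mul(Rational(1, 5), Add(Rational(1, 5), Mul(2, Add(6, -28))))), -1)) = Mul(Add(1949, 623), Pow(Add(-4044, Mul(Rational(1, 5), Add(Rational(1, 5), Mul(2, -22)))), -1)) = Mul(2572, Pow(Add(-4044, Mul(Rational(1, 5), Add(Rational(1, 5), -44))), -1)) = Mul(2572, Pow(Add(-4044, Mul(Rational(1, 5), Rational(-219, 5))), -1)) = Mul(2572, Pow(Add(-4044, Rational(-219, 25)), -1)) = Mul(2572, Pow(Rational(-101319, 25), -1)) = Mul(2572, Rational(-25, 101319)) = Rational(-64300, 101319)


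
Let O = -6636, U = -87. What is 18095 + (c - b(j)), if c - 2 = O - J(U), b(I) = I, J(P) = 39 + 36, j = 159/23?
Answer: 261719/23 ≈ 11379.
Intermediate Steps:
j = 159/23 (j = 159*(1/23) = 159/23 ≈ 6.9130)
J(P) = 75
c = -6709 (c = 2 + (-6636 - 1*75) = 2 + (-6636 - 75) = 2 - 6711 = -6709)
18095 + (c - b(j)) = 18095 + (-6709 - 1*159/23) = 18095 + (-6709 - 159/23) = 18095 - 154466/23 = 261719/23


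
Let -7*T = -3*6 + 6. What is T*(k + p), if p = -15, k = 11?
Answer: -48/7 ≈ -6.8571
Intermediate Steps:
T = 12/7 (T = -(-3*6 + 6)/7 = -(-18 + 6)/7 = -1/7*(-12) = 12/7 ≈ 1.7143)
T*(k + p) = 12*(11 - 15)/7 = (12/7)*(-4) = -48/7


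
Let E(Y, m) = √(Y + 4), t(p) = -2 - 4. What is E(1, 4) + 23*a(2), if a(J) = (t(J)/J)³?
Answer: -621 + √5 ≈ -618.76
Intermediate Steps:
t(p) = -6
E(Y, m) = √(4 + Y)
a(J) = -216/J³ (a(J) = (-6/J)³ = -216/J³)
E(1, 4) + 23*a(2) = √(4 + 1) + 23*(-216/2³) = √5 + 23*(-216*⅛) = √5 + 23*(-27) = √5 - 621 = -621 + √5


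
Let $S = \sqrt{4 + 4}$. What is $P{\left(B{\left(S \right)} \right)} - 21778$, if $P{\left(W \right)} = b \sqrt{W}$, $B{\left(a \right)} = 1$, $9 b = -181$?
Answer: $- \frac{196183}{9} \approx -21798.0$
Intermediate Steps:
$S = 2 \sqrt{2}$ ($S = \sqrt{8} = 2 \sqrt{2} \approx 2.8284$)
$b = - \frac{181}{9}$ ($b = \frac{1}{9} \left(-181\right) = - \frac{181}{9} \approx -20.111$)
$P{\left(W \right)} = - \frac{181 \sqrt{W}}{9}$
$P{\left(B{\left(S \right)} \right)} - 21778 = - \frac{181 \sqrt{1}}{9} - 21778 = \left(- \frac{181}{9}\right) 1 - 21778 = - \frac{181}{9} - 21778 = - \frac{196183}{9}$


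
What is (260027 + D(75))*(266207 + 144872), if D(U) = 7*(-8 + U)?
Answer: 107084435184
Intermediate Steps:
D(U) = -56 + 7*U
(260027 + D(75))*(266207 + 144872) = (260027 + (-56 + 7*75))*(266207 + 144872) = (260027 + (-56 + 525))*411079 = (260027 + 469)*411079 = 260496*411079 = 107084435184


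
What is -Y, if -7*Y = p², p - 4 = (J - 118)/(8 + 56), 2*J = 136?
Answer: 10609/7168 ≈ 1.4801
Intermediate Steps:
J = 68 (J = (½)*136 = 68)
p = 103/32 (p = 4 + (68 - 118)/(8 + 56) = 4 - 50/64 = 4 - 50*1/64 = 4 - 25/32 = 103/32 ≈ 3.2188)
Y = -10609/7168 (Y = -(103/32)²/7 = -⅐*10609/1024 = -10609/7168 ≈ -1.4801)
-Y = -1*(-10609/7168) = 10609/7168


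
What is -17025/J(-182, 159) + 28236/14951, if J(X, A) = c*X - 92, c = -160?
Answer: 188364611/144665876 ≈ 1.3021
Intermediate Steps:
J(X, A) = -92 - 160*X (J(X, A) = -160*X - 92 = -92 - 160*X)
-17025/J(-182, 159) + 28236/14951 = -17025/(-92 - 160*(-182)) + 28236/14951 = -17025/(-92 + 29120) + 28236*(1/14951) = -17025/29028 + 28236/14951 = -17025*1/29028 + 28236/14951 = -5675/9676 + 28236/14951 = 188364611/144665876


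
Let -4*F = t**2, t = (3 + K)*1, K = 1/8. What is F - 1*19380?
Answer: -4961905/256 ≈ -19382.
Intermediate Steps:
K = 1/8 ≈ 0.12500
t = 25/8 (t = (3 + 1/8)*1 = (25/8)*1 = 25/8 ≈ 3.1250)
F = -625/256 (F = -(25/8)**2/4 = -1/4*625/64 = -625/256 ≈ -2.4414)
F - 1*19380 = -625/256 - 1*19380 = -625/256 - 19380 = -4961905/256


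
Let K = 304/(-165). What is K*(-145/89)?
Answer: 8816/2937 ≈ 3.0017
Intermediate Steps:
K = -304/165 (K = 304*(-1/165) = -304/165 ≈ -1.8424)
K*(-145/89) = -(-8816)/(33*89) = -304/165*(-145/89) = 8816/2937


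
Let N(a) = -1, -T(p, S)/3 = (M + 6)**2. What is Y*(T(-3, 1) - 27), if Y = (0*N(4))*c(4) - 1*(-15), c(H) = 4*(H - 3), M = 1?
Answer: -2610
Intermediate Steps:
T(p, S) = -147 (T(p, S) = -3*(1 + 6)**2 = -3*7**2 = -3*49 = -147)
c(H) = -12 + 4*H (c(H) = 4*(-3 + H) = -12 + 4*H)
Y = 15 (Y = (0*(-1))*(-12 + 4*4) - 1*(-15) = 0*(-12 + 16) + 15 = 0*4 + 15 = 0 + 15 = 15)
Y*(T(-3, 1) - 27) = 15*(-147 - 27) = 15*(-174) = -2610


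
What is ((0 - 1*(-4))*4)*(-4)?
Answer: -64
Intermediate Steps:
((0 - 1*(-4))*4)*(-4) = ((0 + 4)*4)*(-4) = (4*4)*(-4) = 16*(-4) = -64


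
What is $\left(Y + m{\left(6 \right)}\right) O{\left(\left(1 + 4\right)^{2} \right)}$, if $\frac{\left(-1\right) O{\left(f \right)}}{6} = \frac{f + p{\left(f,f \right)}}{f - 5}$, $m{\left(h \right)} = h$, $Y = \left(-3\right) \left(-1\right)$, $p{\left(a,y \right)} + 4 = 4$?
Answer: $- \frac{135}{2} \approx -67.5$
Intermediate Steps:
$p{\left(a,y \right)} = 0$ ($p{\left(a,y \right)} = -4 + 4 = 0$)
$Y = 3$
$O{\left(f \right)} = - \frac{6 f}{-5 + f}$ ($O{\left(f \right)} = - 6 \frac{f + 0}{f - 5} = - 6 \frac{f}{-5 + f} = - \frac{6 f}{-5 + f}$)
$\left(Y + m{\left(6 \right)}\right) O{\left(\left(1 + 4\right)^{2} \right)} = \left(3 + 6\right) \left(- \frac{6 \left(1 + 4\right)^{2}}{-5 + \left(1 + 4\right)^{2}}\right) = 9 \left(- \frac{6 \cdot 5^{2}}{-5 + 5^{2}}\right) = 9 \left(\left(-6\right) 25 \frac{1}{-5 + 25}\right) = 9 \left(\left(-6\right) 25 \cdot \frac{1}{20}\right) = 9 \left(- \frac{15}{2}\right) = - \frac{135}{2}$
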